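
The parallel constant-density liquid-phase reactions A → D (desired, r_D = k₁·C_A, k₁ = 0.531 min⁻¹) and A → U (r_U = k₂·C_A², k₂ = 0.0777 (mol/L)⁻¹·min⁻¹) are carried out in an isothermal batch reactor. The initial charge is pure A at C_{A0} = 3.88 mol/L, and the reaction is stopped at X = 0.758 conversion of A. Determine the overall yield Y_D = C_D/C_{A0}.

0.565

C_A = C_{A0}(1−X) = 0.9390 mol/L.
Along a PFR/batch, dC_D/dC_A = −r_D/(r_D+r_U) = −k₁/(k₁+k₂·C_A).
Integrating from C_{A0} to C_A: C_D = (0.531/0.0777)·ln[(0.531+0.0777·3.88)/(0.531+0.0777·0.939)] = 6.834·ln(0.8325/0.6040) = 2.193 mol/L.
Y_D = C_D/C_{A0} = 2.193/3.88 = 0.565.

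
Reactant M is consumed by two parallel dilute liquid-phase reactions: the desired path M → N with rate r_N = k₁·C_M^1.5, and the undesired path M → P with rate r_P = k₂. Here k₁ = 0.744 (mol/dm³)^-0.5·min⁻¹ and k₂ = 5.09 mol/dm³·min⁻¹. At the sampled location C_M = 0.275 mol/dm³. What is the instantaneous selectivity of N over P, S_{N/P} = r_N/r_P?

0.0211

S_{N/P} = r_N/r_P = (k₁·C_M^1.5)/(k₂) = (k₁/k₂)·C_M^1.5.
= (0.744×0.2750^1.5) / (5.09) = 0.1073/5.090 = 0.0211.
Since the desired path is higher order in M, keeping C_M high (PFR or concentrated feed) favours N.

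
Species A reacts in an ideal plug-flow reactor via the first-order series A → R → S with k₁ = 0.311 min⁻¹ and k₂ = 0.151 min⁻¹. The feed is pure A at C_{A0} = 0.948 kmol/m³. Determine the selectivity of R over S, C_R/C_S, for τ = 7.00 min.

1.05

For first-order series with pure A initially, C_R(τ) = k₁C_{A0}/(k₂−k₁)·(e^(−k₁τ) − e^(−k₂τ)).
e^(−k₁τ) = e^(−0.311×7.00) = e^(−2.177) = 0.1134; e^(−k₂τ) = e^(−1.057) = 0.3475.
C_R = 0.311×0.948/(0.151−0.311) × (0.1134−0.3475) = (-1.843)×(-0.2341) = 0.4314 kmol/m³.
C_A = C_{A0}e^(−k₁τ) = 0.1075 kmol/m³, so C_S = C_{A0}−C_A−C_R = 0.4091 kmol/m³; C_R/C_S = 1.05.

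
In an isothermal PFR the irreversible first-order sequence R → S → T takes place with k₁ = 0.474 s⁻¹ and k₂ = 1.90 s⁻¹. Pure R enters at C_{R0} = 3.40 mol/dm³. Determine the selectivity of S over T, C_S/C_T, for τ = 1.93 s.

0.263

For first-order series with pure R initially, C_S(τ) = k₁C_{R0}/(k₂−k₁)·(e^(−k₁τ) − e^(−k₂τ)).
e^(−k₁τ) = e^(−0.474×1.93) = e^(−0.9148) = 0.4006; e^(−k₂τ) = e^(−3.667) = 0.02555.
C_S = 0.474×3.40/(1.90−0.474) × (0.4006−0.02555) = 1.130×0.3750 = 0.4238 mol/dm³.
C_R = C_{R0}e^(−k₁τ) = 1.362 mol/dm³, so C_T = C_{R0}−C_R−C_S = 1.614 mol/dm³; C_S/C_T = 0.263.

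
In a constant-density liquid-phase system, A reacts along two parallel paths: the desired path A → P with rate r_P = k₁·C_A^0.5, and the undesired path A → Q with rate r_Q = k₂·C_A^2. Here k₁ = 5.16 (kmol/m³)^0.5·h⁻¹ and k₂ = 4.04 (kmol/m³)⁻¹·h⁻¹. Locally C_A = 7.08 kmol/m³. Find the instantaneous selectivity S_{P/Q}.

S_{P/Q} = r_P/r_Q = (k₁·C_A^0.5)/(k₂·C_A^2) = (k₁/k₂)·C_A^-1.5.
= (5.16×7.080^0.5) / (4.04×7.080^2) = 13.73/202.5 = 0.0678.

0.0678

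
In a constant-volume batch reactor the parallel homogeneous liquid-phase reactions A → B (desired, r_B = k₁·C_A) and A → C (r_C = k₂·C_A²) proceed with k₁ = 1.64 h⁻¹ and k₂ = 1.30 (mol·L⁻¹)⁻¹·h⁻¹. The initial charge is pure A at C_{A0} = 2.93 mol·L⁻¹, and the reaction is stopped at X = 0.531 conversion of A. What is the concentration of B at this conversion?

0.585 mol·L⁻¹

C_A = C_{A0}(1−X) = 1.374 mol·L⁻¹.
Along a PFR/batch, dC_B/dC_A = −r_B/(r_B+r_C) = −k₁/(k₁+k₂·C_A).
Integrating from C_{A0} to C_A: C_B = (1.64/1.30)·ln[(1.64+1.30·2.93)/(1.64+1.30·1.37)] = 1.262·ln(5.449/3.426) = 0.5852 mol·L⁻¹.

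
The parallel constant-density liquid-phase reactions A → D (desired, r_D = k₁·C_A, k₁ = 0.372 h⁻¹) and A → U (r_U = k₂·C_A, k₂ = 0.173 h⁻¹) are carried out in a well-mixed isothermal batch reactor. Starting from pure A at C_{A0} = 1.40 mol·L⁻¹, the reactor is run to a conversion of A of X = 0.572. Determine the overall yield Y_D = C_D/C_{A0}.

C_A = C_{A0}(1−X) = 0.5992 mol·L⁻¹.
Both paths are first order in A, so the instantaneous fraction to D is constant: dC_D/d(−C_A) = k₁/(k₁+k₂) = 0.6826.
C_D = 0.6826·(C_{A0}−C_A) = 0.6826×0.8008 = 0.547 mol·L⁻¹.
Y_D = C_D/C_{A0} = 0.5466/1.40 = 0.390.

0.390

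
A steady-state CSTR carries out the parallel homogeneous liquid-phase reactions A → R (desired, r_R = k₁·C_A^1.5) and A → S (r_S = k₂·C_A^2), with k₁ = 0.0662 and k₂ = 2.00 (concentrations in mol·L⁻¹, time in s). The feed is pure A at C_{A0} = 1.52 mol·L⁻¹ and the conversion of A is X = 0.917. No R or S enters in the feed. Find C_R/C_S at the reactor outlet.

0.0932

Exit C_A = C_{A0}(1−X) = 1.52×0.0830 = 0.1262 mol·L⁻¹.
A CSTR operates uniformly at the exit composition, giving r_R = 0.002966 and r_S = 0.03183 (each k·C_A^n at C_A = 0.1262).
Overall selectivity = C_R/C_S = r_Rτ/(r_Sτ) = r_R/r_S = 0.0932.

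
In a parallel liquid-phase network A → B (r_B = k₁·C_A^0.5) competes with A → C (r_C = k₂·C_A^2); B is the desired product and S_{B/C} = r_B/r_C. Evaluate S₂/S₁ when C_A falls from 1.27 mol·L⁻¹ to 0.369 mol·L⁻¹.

S_{B/C} = (k₁/k₂)·C_A^-1.5, so S₂/S₁ = (C_{A,2}/C_{A,1})^-1.5.
= (0.369/1.27)^(-1.5) = (0.2906)^(-1.5) = 6.39.
Selectivity toward B rises as C_A falls — low-concentration operation is favoured.

6.39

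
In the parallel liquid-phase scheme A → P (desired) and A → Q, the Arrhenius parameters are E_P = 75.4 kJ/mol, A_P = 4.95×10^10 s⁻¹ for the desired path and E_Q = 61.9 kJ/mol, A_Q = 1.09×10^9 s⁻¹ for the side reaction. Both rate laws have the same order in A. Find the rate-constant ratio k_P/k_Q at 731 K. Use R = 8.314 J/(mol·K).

4.93

With equal orders, S_{P/Q} = k_P/k_Q = (A_P/A_Q)·exp[(E_Q−E_P)/(RT)].
(E_Q−E_P)/(RT) = (61.9−75.4)×10³/(8.314×731) = -13500/6078 = -2.221.
k_P/k_Q = (4.95×10^10/1.09×10^9)·exp(-2.221) = 45.41 × 0.1085 = 4.93.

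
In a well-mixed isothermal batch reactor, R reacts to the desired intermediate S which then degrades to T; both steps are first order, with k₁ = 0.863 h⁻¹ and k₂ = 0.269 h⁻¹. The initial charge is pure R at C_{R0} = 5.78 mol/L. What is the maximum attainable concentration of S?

3.41 mol/L

At the optimum, C_{S,max}/C_{R0} = (k₁/k₂)^[k₂/(k₂−k₁)].
= (0.863/0.269)^(0.269/(0.269−0.863)) = (3.208)^(-0.4529) = 0.5898.
C_{S,max} = 0.5898×5.78 = 3.41 mol/L.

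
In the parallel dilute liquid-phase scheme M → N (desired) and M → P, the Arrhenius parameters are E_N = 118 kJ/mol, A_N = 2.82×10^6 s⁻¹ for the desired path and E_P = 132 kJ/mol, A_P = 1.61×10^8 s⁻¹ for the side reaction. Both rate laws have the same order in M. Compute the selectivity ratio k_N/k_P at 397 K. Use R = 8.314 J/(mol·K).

1.22

Since both paths have the same order in M, the concentration cancels and S_{N/P} = k_N/k_P = (A_N/A_P)·exp[(E_P−E_N)/(RT)].
(E_P−E_N)/(RT) = (132−118)×10³/(8.314×397) = 14000/3301 = 4.242.
k_N/k_P = (2.82×10^6/1.61×10^8)·exp(4.242) = 0.01752 × 69.52 = 1.22.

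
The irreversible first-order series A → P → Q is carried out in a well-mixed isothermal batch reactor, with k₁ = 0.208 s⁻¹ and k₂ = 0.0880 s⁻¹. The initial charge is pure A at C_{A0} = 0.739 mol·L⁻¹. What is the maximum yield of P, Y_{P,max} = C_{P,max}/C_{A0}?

0.532

For a first-order series the maximum intermediate yield is C_{P,max}/C_{A0} = (k₁/k₂)^[k₂/(k₂−k₁)].
= (0.208/0.0880)^(0.0880/(0.0880−0.208)) = (2.364)^(-0.7333) = 0.5322.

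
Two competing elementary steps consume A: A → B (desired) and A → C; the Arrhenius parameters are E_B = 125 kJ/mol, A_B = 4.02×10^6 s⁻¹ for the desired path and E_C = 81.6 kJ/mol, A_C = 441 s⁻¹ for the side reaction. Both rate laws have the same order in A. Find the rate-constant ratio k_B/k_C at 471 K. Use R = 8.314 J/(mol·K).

k_B/k_C = (A_B/A_C)·exp[−(E_B−E_C)/(RT)] = (A_B/A_C)·exp[(E_C−E_B)/(RT)].
(E_C−E_B)/(RT) = (81.6−125)×10³/(8.314×471) = -43400/3916 = -11.08.
k_B/k_C = (4.02×10^6/441)·exp(-11.08) = 9116 × 1.537×10^-5 = 0.140.
Since E_B > E_C, raising the temperature improves selectivity toward B.

0.140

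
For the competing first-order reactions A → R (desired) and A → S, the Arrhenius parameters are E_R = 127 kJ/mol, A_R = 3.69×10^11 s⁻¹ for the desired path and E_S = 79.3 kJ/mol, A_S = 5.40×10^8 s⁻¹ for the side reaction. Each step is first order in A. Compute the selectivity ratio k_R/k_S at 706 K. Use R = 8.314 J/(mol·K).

k_R/k_S = (A_R/A_S)·exp[−(E_R−E_S)/(RT)] = (A_R/A_S)·exp[(E_S−E_R)/(RT)].
(E_S−E_R)/(RT) = (79.3−127)×10³/(8.314×706) = -47700/5870 = -8.127.
k_R/k_S = (3.69×10^11/5.40×10^8)·exp(-8.127) = 683.3 × 2.956×10^-4 = 0.202.

0.202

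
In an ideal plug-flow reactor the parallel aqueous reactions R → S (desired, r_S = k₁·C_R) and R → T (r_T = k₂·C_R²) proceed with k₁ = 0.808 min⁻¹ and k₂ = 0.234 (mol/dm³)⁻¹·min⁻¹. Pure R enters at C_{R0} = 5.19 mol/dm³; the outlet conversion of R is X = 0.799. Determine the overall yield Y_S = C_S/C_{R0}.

0.435

C_R = C_{R0}(1−X) = 1.043 mol/dm³.
Along a PFR/batch, dC_S/dC_R = −r_S/(r_S+r_T) = −k₁/(k₁+k₂·C_R).
Integrating from C_{R0} to C_R: C_S = (0.808/0.234)·ln[(0.808+0.234·5.19)/(0.808+0.234·1.04)] = 3.453·ln(2.022/1.052) = 2.257 mol/dm³.
Y_S = C_S/C_{R0} = 2.257/5.19 = 0.435.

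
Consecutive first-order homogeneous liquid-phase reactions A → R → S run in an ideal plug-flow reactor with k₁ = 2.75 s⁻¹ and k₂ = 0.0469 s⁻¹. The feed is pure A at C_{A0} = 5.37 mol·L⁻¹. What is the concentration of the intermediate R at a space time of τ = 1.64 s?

5.00 mol·L⁻¹

The intermediate concentration in a first-order A→B→C sequence is C_R = k₁C_{A0}(e^(−k₁τ) − e^(−k₂τ))/(k₂−k₁).
e^(−k₁τ) = e^(−2.75×1.64) = e^(−4.510) = 0.01100; e^(−k₂τ) = e^(−0.07692) = 0.9260.
C_R = 2.75×5.37/(0.0469−2.75) × (0.01100−0.9260) = (-5.463)×(-0.9150) = 4.999 mol·L⁻¹.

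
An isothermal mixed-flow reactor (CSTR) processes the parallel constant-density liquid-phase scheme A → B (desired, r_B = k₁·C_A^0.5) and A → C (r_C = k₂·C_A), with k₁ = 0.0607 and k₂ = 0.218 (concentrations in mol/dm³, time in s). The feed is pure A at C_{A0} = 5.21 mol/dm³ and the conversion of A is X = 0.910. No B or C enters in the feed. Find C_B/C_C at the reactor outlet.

0.407

Exit C_A = C_{A0}(1−X) = 5.21×0.0900 = 0.4689 mol/dm³.
A CSTR operates uniformly at the exit composition, giving r_B = 0.04157 and r_C = 0.1022 (each k·C_A^n at C_A = 0.4689).
Overall selectivity = C_B/C_C = r_Bτ/(r_Cτ) = r_B/r_C = 0.407.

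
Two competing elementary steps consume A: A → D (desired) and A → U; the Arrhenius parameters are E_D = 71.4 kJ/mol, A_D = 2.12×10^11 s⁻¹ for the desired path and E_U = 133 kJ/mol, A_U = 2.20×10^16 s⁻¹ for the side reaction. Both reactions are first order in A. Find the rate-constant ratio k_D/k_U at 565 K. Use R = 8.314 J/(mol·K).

4.78

k_D/k_U = (A_D/A_U)·exp[−(E_D−E_U)/(RT)] = (A_D/A_U)·exp[(E_U−E_D)/(RT)].
(E_U−E_D)/(RT) = (133−71.4)×10³/(8.314×565) = 61600/4697 = 13.11.
k_D/k_U = (2.12×10^11/2.20×10^16)·exp(13.11) = 9.636×10^-6 × 4.956×10^5 = 4.78.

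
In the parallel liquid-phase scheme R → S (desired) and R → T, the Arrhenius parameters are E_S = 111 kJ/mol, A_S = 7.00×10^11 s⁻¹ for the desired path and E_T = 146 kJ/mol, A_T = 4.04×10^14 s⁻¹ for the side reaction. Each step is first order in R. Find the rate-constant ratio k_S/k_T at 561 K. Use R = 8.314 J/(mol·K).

With equal orders, S_{S/T} = k_S/k_T = (A_S/A_T)·exp[(E_T−E_S)/(RT)].
(E_T−E_S)/(RT) = (146−111)×10³/(8.314×561) = 35000/4664 = 7.504.
k_S/k_T = (7.00×10^11/4.04×10^14)·exp(7.504) = 0.001733 × 1815 = 3.15.

3.15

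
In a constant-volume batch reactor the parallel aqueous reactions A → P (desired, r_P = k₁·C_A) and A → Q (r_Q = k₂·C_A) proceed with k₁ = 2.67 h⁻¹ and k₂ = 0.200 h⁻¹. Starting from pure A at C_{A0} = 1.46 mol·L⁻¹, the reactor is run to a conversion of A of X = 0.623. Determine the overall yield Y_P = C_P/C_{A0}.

C_A = C_{A0}(1−X) = 0.5504 mol·L⁻¹.
Both paths are first order in A, so the instantaneous fraction to P is constant: dC_P/d(−C_A) = k₁/(k₁+k₂) = 0.9303.
C_P = 0.9303·(C_{A0}−C_A) = 0.9303×0.9096 = 0.846 mol·L⁻¹.
Y_P = C_P/C_{A0} = 0.8462/1.46 = 0.580.

0.580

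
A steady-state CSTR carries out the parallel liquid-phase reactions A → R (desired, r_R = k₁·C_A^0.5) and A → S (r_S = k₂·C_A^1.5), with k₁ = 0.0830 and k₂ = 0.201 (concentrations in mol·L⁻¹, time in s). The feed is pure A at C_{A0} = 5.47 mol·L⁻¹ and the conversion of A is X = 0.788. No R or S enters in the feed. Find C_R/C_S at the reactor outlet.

Exit C_A = C_{A0}(1−X) = 5.47×0.212 = 1.160 mol·L⁻¹.
A CSTR operates uniformly at the exit composition, giving r_R = 0.08938 and r_S = 0.2510 (each k·C_A^n at C_A = 1.160).
Overall selectivity = C_R/C_S = r_Rτ/(r_Sτ) = r_R/r_S = 0.356.

0.356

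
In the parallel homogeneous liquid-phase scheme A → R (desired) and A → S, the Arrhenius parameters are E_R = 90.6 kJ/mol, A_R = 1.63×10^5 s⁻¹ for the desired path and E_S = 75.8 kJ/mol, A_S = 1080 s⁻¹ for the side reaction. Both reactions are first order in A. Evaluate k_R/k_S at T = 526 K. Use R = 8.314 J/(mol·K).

5.12

With equal orders, S_{R/S} = k_R/k_S = (A_R/A_S)·exp[(E_S−E_R)/(RT)].
(E_S−E_R)/(RT) = (75.8−90.6)×10³/(8.314×526) = -14800/4373 = -3.384.
k_R/k_S = (1.63×10^5/1080)·exp(-3.384) = 150.9 × 0.03390 = 5.12.
Since E_R > E_S, raising the temperature improves selectivity toward R.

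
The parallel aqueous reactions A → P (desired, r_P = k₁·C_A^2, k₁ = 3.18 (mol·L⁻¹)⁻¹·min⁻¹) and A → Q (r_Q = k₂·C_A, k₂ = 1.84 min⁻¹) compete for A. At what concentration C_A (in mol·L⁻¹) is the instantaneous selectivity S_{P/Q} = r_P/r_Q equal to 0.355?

0.205 mol·L⁻¹

S_{P/Q} = (k₁/k₂)·C_A ⇒ C_A = S·k₂/k₁.
= 0.355×1.84/3.18 = 0.205 mol·L⁻¹.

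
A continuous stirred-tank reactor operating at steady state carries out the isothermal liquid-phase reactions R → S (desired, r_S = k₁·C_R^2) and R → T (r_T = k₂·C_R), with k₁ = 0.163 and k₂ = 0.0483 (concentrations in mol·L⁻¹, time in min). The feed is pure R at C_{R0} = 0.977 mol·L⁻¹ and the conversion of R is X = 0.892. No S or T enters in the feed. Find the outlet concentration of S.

0.229 mol·L⁻¹

Exit C_R = C_{R0}(1−X) = 0.977×0.108 = 0.1055 mol·L⁻¹.
A CSTR operates uniformly at the exit composition, giving r_S = 0.001815 and r_T = 0.005096 (each k·C_R^n at C_R = 0.1055).
Fraction of consumed R going to S: r_S/(r_S+r_T) = 0.2626.
C_S = 0.2626·C_{R0}·X = 0.2626×0.977×0.892 = 0.229 mol·L⁻¹.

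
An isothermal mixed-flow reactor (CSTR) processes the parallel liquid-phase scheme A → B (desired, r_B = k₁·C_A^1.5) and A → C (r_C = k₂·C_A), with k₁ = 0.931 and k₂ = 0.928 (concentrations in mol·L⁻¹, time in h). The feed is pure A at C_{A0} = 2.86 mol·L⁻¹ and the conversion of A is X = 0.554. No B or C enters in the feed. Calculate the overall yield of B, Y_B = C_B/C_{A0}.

0.294

Exit C_A = C_{A0}(1−X) = 2.86×0.446 = 1.276 mol·L⁻¹.
Rates in a CSTR are evaluated at the outlet concentration: r_B = 0.931×1.276^1.5 = 1.341, r_C = 0.928×1.276 = 1.184.
Fraction of consumed A going to B: r_B/(r_B+r_C) = 0.5312.
C_B = 0.5312·C_{A0}·X = 0.5312×2.86×0.554 = 0.842 mol·L⁻¹; Y_B = C_B/C_{A0} = 0.294.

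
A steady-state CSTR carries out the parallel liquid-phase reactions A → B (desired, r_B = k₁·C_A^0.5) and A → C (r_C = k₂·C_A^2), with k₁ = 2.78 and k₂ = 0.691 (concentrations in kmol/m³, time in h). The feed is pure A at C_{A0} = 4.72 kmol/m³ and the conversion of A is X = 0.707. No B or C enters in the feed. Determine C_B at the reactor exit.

2.38 kmol/m³

Exit C_A = C_{A0}(1−X) = 4.72×0.293 = 1.383 kmol/m³.
Rates in a CSTR are evaluated at the outlet concentration: r_B = 2.78×1.383^0.5 = 3.269, r_C = 0.691×1.383^2 = 1.322.
Fraction of consumed A going to B: r_B/(r_B+r_C) = 0.7121.
C_B = 0.7121·C_{A0}·X = 0.7121×4.72×0.707 = 2.38 kmol/m³.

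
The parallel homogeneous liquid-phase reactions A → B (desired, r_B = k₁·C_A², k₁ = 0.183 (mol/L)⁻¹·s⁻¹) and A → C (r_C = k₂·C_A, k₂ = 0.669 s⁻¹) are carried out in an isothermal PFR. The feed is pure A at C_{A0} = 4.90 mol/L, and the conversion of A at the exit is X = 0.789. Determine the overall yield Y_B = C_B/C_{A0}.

0.340

C_A = C_{A0}(1−X) = 1.034 mol/L.
Along a PFR/batch, dC_C/dC_A = −r_C/(r_B+r_C) = −k₂/(k₂+k₁·C_A).
Integrating from C_{A0} to C_A: C_C = (0.669/0.183)·ln[(0.669+0.183·4.90)/(0.669+0.183·1.03)] = 3.656·ln(1.566/0.8582) = 2.198 mol/L.
Then C_B = (C_{A0}−C_A) − C_C = 3.866 − 2.198 = 1.668 mol/L.
Y_B = C_B/C_{A0} = 1.668/4.90 = 0.340.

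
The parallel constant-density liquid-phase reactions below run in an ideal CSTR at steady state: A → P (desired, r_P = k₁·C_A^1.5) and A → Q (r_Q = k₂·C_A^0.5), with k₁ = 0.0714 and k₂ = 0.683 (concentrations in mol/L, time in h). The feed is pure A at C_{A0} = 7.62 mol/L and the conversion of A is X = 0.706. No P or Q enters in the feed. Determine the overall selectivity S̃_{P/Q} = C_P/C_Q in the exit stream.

0.234

Exit C_A = C_{A0}(1−X) = 7.62×0.294 = 2.240 mol/L.
In a CSTR the entire volume is at exit conditions, so r_P = 0.0714×2.240^1.5 = 0.2394 and r_Q = 0.683×2.240^0.5 = 1.022.
Overall selectivity = C_P/C_Q = r_Pτ/(r_Qτ) = r_P/r_Q = 0.234.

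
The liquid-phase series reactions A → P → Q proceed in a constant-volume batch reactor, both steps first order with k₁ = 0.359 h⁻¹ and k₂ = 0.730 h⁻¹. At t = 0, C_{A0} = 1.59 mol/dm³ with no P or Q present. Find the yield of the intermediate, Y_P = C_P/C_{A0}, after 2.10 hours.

0.246

For first-order series with pure A initially, C_P(t) = k₁C_{A0}/(k₂−k₁)·(e^(−k₁t) − e^(−k₂t)).
e^(−k₁t) = e^(−0.359×2.10) = e^(−0.7539) = 0.4705; e^(−k₂t) = e^(−1.533) = 0.2159.
C_P = 0.359×1.59/(0.730−0.359) × (0.4705−0.2159) = 1.539×0.2546 = 0.3918 mol/dm³.
Y_P = C_P/C_{A0} = 0.3918/1.59 = 0.246.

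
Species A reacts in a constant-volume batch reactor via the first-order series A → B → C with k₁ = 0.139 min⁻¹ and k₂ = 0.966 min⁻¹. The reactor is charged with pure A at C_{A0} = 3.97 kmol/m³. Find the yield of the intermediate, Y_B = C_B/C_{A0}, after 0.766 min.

Solving the coupled first-order balances gives C_B(t) = [k₁/(k₂−k₁)]·C_{A0}·(e^(−k₁t) − e^(−k₂t)).
e^(−k₁t) = e^(−0.139×0.766) = e^(−0.1065) = 0.8990; e^(−k₂t) = e^(−0.7400) = 0.4771.
C_B = 0.139×3.97/(0.966−0.139) × (0.8990−0.4771) = 0.6673×0.4219 = 0.2815 kmol/m³.
Y_B = C_B/C_{A0} = 0.2815/3.97 = 0.0709.

0.0709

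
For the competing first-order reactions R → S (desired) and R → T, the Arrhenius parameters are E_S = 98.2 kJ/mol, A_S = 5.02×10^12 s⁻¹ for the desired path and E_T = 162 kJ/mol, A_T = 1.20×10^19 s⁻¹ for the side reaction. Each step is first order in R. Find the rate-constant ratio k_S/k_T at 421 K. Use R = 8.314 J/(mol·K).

34.5

With equal orders, S_{S/T} = k_S/k_T = (A_S/A_T)·exp[(E_T−E_S)/(RT)].
(E_T−E_S)/(RT) = (162−98.2)×10³/(8.314×421) = 63800/3500 = 18.23.
k_S/k_T = (5.02×10^12/1.20×10^19)·exp(18.23) = 4.183×10^-7 × 8.244×10^7 = 34.5.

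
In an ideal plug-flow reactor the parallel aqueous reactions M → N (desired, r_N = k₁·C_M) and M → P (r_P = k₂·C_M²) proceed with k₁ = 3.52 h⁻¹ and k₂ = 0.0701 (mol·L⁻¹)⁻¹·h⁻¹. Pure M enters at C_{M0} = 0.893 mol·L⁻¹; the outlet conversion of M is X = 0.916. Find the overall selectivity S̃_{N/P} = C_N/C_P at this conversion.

104

C_M = C_{M0}(1−X) = 0.07501 mol·L⁻¹.
Along a PFR/batch, dC_N/dC_M = −r_N/(r_N+r_P) = −k₁/(k₁+k₂·C_M).
Integrating from C_{M0} to C_M: C_N = (3.52/0.0701)·ln[(3.52+0.0701·0.893)/(3.52+0.0701·0.0750)] = 50.21·ln(3.583/3.525) = 0.8102 mol·L⁻¹.
C_P = (C_{M0}−C_M)−C_N = 0.007792 mol·L⁻¹; S̃_{N/P} = 0.8102/0.007792 = 104.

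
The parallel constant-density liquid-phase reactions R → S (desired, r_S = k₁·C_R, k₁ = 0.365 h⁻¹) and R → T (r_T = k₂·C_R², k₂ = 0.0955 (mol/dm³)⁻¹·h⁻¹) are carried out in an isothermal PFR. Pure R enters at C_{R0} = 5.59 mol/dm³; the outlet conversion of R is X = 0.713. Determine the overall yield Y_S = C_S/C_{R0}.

0.377

C_R = C_{R0}(1−X) = 1.604 mol/dm³.
Along a PFR/batch, dC_S/dC_R = −r_S/(r_S+r_T) = −k₁/(k₁+k₂·C_R).
Integrating from C_{R0} to C_R: C_S = (0.365/0.0955)·ln[(0.365+0.0955·5.59)/(0.365+0.0955·1.60)] = 3.822·ln(0.8988/0.5182) = 2.105 mol/dm³.
Y_S = C_S/C_{R0} = 2.105/5.59 = 0.377.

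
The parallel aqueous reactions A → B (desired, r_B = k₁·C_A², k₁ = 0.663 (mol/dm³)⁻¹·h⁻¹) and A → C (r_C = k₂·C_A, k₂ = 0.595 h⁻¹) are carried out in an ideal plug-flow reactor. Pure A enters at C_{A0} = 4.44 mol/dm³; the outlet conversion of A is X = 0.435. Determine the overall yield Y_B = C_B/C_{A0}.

0.344

C_A = C_{A0}(1−X) = 2.509 mol/dm³.
Along a PFR/batch, dC_C/dC_A = −r_C/(r_B+r_C) = −k₂/(k₂+k₁·C_A).
Integrating from C_{A0} to C_A: C_C = (0.595/0.663)·ln[(0.595+0.663·4.44)/(0.595+0.663·2.51)] = 0.8974·ln(3.539/2.258) = 0.4031 mol/dm³.
Then C_B = (C_{A0}−C_A) − C_C = 1.931 − 0.4031 = 1.528 mol/dm³.
Y_B = C_B/C_{A0} = 1.528/4.44 = 0.344.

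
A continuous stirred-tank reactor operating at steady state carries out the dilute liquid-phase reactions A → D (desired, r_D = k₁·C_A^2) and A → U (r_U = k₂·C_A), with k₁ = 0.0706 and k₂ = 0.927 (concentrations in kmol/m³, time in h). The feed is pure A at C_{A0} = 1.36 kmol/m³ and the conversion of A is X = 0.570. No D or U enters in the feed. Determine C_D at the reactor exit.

0.0331 kmol/m³

Exit C_A = C_{A0}(1−X) = 1.36×0.430 = 0.5848 kmol/m³.
In a CSTR the entire volume is at exit conditions, so r_D = 0.0706×0.5848^2 = 0.02414 and r_U = 0.927×0.5848 = 0.5421.
Fraction of consumed A going to D: r_D/(r_D+r_U) = 0.04264.
C_D = 0.04264·C_{A0}·X = 0.04264×1.36×0.570 = 0.0331 kmol/m³.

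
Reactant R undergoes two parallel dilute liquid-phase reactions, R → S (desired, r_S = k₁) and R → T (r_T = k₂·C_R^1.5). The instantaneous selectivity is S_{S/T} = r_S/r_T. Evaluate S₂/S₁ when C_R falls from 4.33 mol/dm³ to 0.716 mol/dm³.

S_{S/T} = (k₁/k₂)·C_R^-1.5, so S₂/S₁ = (C_{R,2}/C_{R,1})^-1.5.
= (0.716/4.33)^(-1.5) = (0.1654)^(-1.5) = 14.9.
Selectivity toward S rises as C_R falls — low-concentration operation is favoured.

14.9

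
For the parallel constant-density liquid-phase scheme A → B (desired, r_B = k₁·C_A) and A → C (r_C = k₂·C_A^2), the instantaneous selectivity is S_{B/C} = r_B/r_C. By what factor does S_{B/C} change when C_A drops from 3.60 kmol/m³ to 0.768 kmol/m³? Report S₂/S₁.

4.69

S_{B/C} = (k₁/k₂)·C_A⁻¹, so S₂/S₁ = (C_{A,2}/C_{A,1})⁻¹.
= 3.60/0.768 = 4.69.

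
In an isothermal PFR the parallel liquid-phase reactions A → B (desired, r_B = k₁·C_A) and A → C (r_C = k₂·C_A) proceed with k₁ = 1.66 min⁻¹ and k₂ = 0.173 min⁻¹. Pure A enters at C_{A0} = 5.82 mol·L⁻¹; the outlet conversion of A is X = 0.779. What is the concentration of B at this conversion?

4.11 mol·L⁻¹

C_A = C_{A0}(1−X) = 1.286 mol·L⁻¹.
Both paths are first order in A, so the instantaneous fraction to B is constant: dC_B/d(−C_A) = k₁/(k₁+k₂) = 0.9056.
C_B = 0.9056·(C_{A0}−C_A) = 0.9056×4.534 = 4.11 mol·L⁻¹.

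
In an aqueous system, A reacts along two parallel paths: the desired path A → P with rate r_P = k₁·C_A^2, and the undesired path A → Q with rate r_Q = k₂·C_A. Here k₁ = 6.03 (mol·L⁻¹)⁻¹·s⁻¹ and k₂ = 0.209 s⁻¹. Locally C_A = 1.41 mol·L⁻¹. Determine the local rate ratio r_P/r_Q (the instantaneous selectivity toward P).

40.7

S_{P/Q} = r_P/r_Q = (k₁·C_A^2)/(k₂·C_A) = (k₁/k₂)·C_A.
= (6.03×1.410^2) / (0.209×1.410) = 11.99/0.2947 = 40.7.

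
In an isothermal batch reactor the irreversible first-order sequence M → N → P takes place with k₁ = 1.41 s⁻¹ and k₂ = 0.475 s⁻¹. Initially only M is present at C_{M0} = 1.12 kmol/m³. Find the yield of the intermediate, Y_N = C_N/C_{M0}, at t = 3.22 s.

For first-order series with pure M initially, C_N(t) = k₁C_{M0}/(k₂−k₁)·(e^(−k₁t) − e^(−k₂t)).
e^(−k₁t) = e^(−1.41×3.22) = e^(−4.540) = 0.01067; e^(−k₂t) = e^(−1.530) = 0.2166.
C_N = 1.41×1.12/(0.475−1.41) × (0.01067−0.2166) = (-1.689)×(-0.2060) = 0.3479 kmol/m³.
Y_N = C_N/C_{M0} = 0.3479/1.12 = 0.311.

0.311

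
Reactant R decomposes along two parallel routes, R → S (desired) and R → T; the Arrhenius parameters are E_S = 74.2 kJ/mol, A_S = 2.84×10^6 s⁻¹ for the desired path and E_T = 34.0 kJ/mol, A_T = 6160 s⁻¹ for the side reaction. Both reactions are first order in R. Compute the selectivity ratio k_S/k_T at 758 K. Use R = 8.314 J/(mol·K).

Since both paths have the same order in R, the concentration cancels and S_{S/T} = k_S/k_T = (A_S/A_T)·exp[(E_T−E_S)/(RT)].
(E_T−E_S)/(RT) = (34.0−74.2)×10³/(8.314×758) = -40200/6302 = -6.379.
k_S/k_T = (2.84×10^6/6160)·exp(-6.379) = 461.0 × 0.001697 = 0.782.

0.782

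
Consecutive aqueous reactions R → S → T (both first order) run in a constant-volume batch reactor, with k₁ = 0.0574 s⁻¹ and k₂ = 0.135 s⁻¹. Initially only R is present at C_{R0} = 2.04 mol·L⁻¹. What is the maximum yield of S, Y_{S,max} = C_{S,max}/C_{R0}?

For a first-order series the maximum intermediate yield is C_{S,max}/C_{R0} = (k₁/k₂)^[k₂/(k₂−k₁)].
= (0.0574/0.135)^(0.135/(0.135−0.0574)) = (0.4252)^(1.740) = 0.2259.

0.226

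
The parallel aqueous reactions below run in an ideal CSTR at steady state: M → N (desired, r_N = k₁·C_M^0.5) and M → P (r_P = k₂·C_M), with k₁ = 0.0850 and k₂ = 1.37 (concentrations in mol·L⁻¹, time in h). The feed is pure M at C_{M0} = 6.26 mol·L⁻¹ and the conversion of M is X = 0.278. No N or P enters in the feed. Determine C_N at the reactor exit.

0.0493 mol·L⁻¹

Exit C_M = C_{M0}(1−X) = 6.26×0.722 = 4.520 mol·L⁻¹.
A CSTR operates uniformly at the exit composition, giving r_N = 0.1807 and r_P = 6.192 (each k·C_M^n at C_M = 4.520).
Fraction of consumed M going to N: r_N/(r_N+r_P) = 0.02836.
C_N = 0.02836·C_{M0}·X = 0.02836×6.26×0.278 = 0.0493 mol·L⁻¹.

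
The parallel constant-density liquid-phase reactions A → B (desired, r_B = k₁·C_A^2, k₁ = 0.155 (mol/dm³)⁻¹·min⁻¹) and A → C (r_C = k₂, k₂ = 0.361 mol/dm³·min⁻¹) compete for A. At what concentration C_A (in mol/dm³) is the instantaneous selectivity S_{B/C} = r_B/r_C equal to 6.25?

3.82 mol/dm³

S_{B/C} = (k₁/k₂)·C_A^2 ⇒ C_A = (S·k₂/k₁)^(0.5).
= (6.25×0.361/0.155)^(0.5) = (14.56)^(0.5) = 3.82 mol/dm³.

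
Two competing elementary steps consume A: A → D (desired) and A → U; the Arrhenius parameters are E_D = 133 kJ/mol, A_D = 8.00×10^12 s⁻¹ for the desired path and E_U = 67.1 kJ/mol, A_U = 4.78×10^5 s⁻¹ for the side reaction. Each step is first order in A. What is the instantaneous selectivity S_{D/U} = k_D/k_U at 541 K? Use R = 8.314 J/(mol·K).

With equal orders, S_{D/U} = k_D/k_U = (A_D/A_U)·exp[(E_U−E_D)/(RT)].
(E_U−E_D)/(RT) = (67.1−133)×10³/(8.314×541) = -65900/4498 = -14.65.
k_D/k_U = (8.00×10^12/4.78×10^5)·exp(-14.65) = 1.674×10^7 × 4.335×10^-7 = 7.26.

7.26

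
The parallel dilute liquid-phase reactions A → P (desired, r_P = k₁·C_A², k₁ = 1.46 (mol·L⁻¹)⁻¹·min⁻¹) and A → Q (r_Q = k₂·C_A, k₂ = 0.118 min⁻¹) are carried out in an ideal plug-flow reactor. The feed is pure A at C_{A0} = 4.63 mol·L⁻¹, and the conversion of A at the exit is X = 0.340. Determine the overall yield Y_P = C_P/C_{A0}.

0.333

C_A = C_{A0}(1−X) = 3.056 mol·L⁻¹.
Along a PFR/batch, dC_Q/dC_A = −r_Q/(r_P+r_Q) = −k₂/(k₂+k₁·C_A).
Integrating from C_{A0} to C_A: C_Q = (0.118/1.46)·ln[(0.118+1.46·4.63)/(0.118+1.46·3.06)] = 0.08082·ln(6.878/4.579) = 0.03287 mol·L⁻¹.
Then C_P = (C_{A0}−C_A) − C_Q = 1.574 − 0.03287 = 1.541 mol·L⁻¹.
Y_P = C_P/C_{A0} = 1.541/4.63 = 0.333.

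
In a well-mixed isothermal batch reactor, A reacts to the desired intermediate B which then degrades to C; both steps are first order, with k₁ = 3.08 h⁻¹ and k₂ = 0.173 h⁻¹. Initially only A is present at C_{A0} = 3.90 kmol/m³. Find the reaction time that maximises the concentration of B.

For first-order series the maximum of C_B occurs at t_opt = ln(k₂/k₁)/(k₂−k₁).
= ln(0.173/3.08)/(0.173−3.08) = ln(0.05617)/-2.907 = -2.879/-2.907 = 0.991 h.

0.991 h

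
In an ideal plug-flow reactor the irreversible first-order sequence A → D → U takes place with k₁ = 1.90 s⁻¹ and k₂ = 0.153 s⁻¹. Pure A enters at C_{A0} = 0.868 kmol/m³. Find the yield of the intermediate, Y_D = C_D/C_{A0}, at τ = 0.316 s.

Solving the coupled first-order balances gives C_D(τ) = [k₁/(k₂−k₁)]·C_{A0}·(e^(−k₁τ) − e^(−k₂τ)).
e^(−k₁τ) = e^(−1.90×0.316) = e^(−0.6004) = 0.5486; e^(−k₂τ) = e^(−0.04835) = 0.9528.
C_D = 1.90×0.868/(0.153−1.90) × (0.5486−0.9528) = (-0.9440)×(-0.4042) = 0.3816 kmol/m³.
Y_D = C_D/C_{A0} = 0.3816/0.868 = 0.440.

0.440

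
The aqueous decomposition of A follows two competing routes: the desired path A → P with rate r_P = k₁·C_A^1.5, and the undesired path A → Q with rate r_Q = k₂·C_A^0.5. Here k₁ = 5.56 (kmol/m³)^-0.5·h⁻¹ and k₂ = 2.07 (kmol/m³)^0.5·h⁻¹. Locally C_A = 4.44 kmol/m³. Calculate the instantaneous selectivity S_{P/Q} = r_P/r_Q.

11.9

S_{P/Q} = r_P/r_Q = (k₁·C_A^1.5)/(k₂·C_A^0.5) = (k₁/k₂)·C_A.
= (5.56×4.440^1.5) / (2.07×4.440^0.5) = 52.02/4.362 = 11.9.
Since the desired path is higher order in A, keeping C_A high (PFR or concentrated feed) favours P.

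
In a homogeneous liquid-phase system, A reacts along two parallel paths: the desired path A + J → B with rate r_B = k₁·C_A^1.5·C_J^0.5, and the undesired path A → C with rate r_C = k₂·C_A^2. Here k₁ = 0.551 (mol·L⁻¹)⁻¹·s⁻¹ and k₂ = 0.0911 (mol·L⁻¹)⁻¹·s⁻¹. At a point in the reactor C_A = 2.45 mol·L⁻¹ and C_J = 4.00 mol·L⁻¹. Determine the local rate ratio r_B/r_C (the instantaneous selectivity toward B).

S_{B/C} = r_B/r_C = (k₁·C_A^1.5·C_J^0.5)/(k₂·C_A^2) = (k₁/k₂)·C_A^-0.5·C_J^0.5.
= (0.551×2.450^1.5×4.000^0.5) / (0.0911×2.450^2) = 4.226/0.5468 = 7.73.
The undesired path is higher order in A, so low C_A (CSTR or dilute feed) favours B.

7.73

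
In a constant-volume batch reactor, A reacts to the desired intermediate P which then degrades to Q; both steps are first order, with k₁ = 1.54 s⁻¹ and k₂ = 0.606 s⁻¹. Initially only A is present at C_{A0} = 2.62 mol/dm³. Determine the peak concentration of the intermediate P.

1.43 mol/dm³

Evaluating C_P at t_opt = ln(k₂/k₁)/(k₂−k₁) gives C_{P,max}/C_{A0} = (k₁/k₂)^[k₂/(k₂−k₁)].
= (1.54/0.606)^(0.606/(0.606−1.54)) = (2.541)^(-0.6488) = 0.5460.
C_{P,max} = 0.5460×2.62 = 1.43 mol/dm³.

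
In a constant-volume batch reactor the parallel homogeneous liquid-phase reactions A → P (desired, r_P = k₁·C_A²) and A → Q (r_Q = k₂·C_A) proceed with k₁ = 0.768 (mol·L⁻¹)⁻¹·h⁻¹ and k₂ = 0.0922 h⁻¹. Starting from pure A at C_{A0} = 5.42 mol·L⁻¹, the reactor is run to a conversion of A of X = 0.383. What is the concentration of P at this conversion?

2.02 mol·L⁻¹

C_A = C_{A0}(1−X) = 3.344 mol·L⁻¹.
Along a PFR/batch, dC_Q/dC_A = −r_Q/(r_P+r_Q) = −k₂/(k₂+k₁·C_A).
Integrating from C_{A0} to C_A: C_Q = (0.0922/0.768)·ln[(0.0922+0.768·5.42)/(0.0922+0.768·3.34)] = 0.1201·ln(4.255/2.660) = 0.05637 mol·L⁻¹.
Then C_P = (C_{A0}−C_A) − C_Q = 2.076 − 0.05637 = 2.019 mol·L⁻¹.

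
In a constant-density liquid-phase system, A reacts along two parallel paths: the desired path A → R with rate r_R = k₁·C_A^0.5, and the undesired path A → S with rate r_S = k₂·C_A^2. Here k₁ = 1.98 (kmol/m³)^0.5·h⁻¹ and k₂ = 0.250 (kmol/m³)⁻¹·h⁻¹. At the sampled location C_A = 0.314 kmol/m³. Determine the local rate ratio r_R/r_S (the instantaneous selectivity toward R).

S_{R/S} = r_R/r_S = (k₁·C_A^0.5)/(k₂·C_A^2) = (k₁/k₂)·C_A^-1.5.
= (1.98×0.3140^0.5) / (0.250×0.3140^2) = 1.110/0.02465 = 45.0.

45.0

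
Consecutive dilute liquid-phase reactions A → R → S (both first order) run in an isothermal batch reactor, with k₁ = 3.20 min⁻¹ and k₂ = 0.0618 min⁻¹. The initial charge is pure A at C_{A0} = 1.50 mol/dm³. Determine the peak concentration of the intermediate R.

Evaluating C_R at t_opt = ln(k₂/k₁)/(k₂−k₁) gives C_{R,max}/C_{A0} = (k₁/k₂)^[k₂/(k₂−k₁)].
= (3.20/0.0618)^(0.0618/(0.0618−3.20)) = (51.78)^(-0.01969) = 0.9252.
C_{R,max} = 0.9252×1.50 = 1.39 mol/dm³.

1.39 mol/dm³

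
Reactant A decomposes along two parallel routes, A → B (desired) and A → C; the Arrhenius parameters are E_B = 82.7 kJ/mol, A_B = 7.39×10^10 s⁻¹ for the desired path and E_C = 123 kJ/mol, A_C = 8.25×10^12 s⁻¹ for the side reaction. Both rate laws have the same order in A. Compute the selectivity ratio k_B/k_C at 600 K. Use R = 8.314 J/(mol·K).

Since both paths have the same order in A, the concentration cancels and S_{B/C} = k_B/k_C = (A_B/A_C)·exp[(E_C−E_B)/(RT)].
(E_C−E_B)/(RT) = (123−82.7)×10³/(8.314×600) = 40300/4988 = 8.079.
k_B/k_C = (7.39×10^10/8.25×10^12)·exp(8.079) = 0.008958 × 3225 = 28.9.
Since E_B < E_C, lowering the temperature improves selectivity toward B.

28.9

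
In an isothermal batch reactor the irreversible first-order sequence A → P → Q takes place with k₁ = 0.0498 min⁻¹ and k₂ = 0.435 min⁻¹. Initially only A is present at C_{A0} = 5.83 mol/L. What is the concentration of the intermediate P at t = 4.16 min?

0.489 mol/L

The intermediate concentration in a first-order A→B→C sequence is C_P = k₁C_{A0}(e^(−k₁t) − e^(−k₂t))/(k₂−k₁).
e^(−k₁t) = e^(−0.0498×4.16) = e^(−0.2072) = 0.8129; e^(−k₂t) = e^(−1.810) = 0.1637.
C_P = 0.0498×5.83/(0.435−0.0498) × (0.8129−0.1637) = 0.7537×0.6492 = 0.4893 mol/L.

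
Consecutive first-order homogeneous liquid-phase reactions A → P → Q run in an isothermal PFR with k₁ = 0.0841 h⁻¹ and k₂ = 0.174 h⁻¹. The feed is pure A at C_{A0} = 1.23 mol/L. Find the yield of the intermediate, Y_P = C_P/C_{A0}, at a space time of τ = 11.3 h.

0.231

Solving the coupled first-order balances gives C_P(τ) = [k₁/(k₂−k₁)]·C_{A0}·(e^(−k₁τ) − e^(−k₂τ)).
e^(−k₁τ) = e^(−0.0841×11.3) = e^(−0.9503) = 0.3866; e^(−k₂τ) = e^(−1.966) = 0.1400.
C_P = 0.0841×1.23/(0.174−0.0841) × (0.3866−0.1400) = 1.151×0.2466 = 0.2838 mol/L.
Y_P = C_P/C_{A0} = 0.2838/1.23 = 0.231.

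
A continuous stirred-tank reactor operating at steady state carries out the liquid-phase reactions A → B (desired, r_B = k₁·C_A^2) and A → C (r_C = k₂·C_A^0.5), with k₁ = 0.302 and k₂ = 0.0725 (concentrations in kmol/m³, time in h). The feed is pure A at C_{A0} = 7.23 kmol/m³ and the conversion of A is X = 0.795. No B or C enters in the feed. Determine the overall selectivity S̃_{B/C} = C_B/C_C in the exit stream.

7.52

Exit C_A = C_{A0}(1−X) = 7.23×0.205 = 1.482 kmol/m³.
A CSTR operates uniformly at the exit composition, giving r_B = 0.6634 and r_C = 0.08826 (each k·C_A^n at C_A = 1.482).
Overall selectivity = C_B/C_C = r_Bτ/(r_Cτ) = r_B/r_C = 7.52.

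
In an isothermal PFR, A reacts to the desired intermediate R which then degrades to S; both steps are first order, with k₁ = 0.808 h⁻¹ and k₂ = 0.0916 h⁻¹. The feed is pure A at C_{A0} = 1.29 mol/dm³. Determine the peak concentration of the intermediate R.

0.977 mol/dm³

At the optimum, C_{R,max}/C_{A0} = (k₁/k₂)^[k₂/(k₂−k₁)].
= (0.808/0.0916)^(0.0916/(0.0916−0.808)) = (8.821)^(-0.1279) = 0.7570.
C_{R,max} = 0.7570×1.29 = 0.977 mol/dm³.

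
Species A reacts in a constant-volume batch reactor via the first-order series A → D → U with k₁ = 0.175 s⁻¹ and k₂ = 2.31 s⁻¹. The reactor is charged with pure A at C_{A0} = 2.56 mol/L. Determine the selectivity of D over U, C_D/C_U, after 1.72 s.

0.294

For first-order series with pure A initially, C_D(t) = k₁C_{A0}/(k₂−k₁)·(e^(−k₁t) − e^(−k₂t)).
e^(−k₁t) = e^(−0.175×1.72) = e^(−0.3010) = 0.7401; e^(−k₂t) = e^(−3.973) = 0.01881.
C_D = 0.175×2.56/(2.31−0.175) × (0.7401−0.01881) = 0.2098×0.7213 = 0.1513 mol/L.
C_A = C_{A0}e^(−k₁t) = 1.895 mol/L, so C_U = C_{A0}−C_A−C_D = 0.5141 mol/L; C_D/C_U = 0.294.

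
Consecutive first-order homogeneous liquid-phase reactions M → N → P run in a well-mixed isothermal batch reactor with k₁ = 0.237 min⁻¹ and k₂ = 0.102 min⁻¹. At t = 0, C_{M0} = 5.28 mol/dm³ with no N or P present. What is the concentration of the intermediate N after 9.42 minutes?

The intermediate concentration in a first-order A→B→C sequence is C_N = k₁C_{M0}(e^(−k₁t) − e^(−k₂t))/(k₂−k₁).
e^(−k₁t) = e^(−0.237×9.42) = e^(−2.233) = 0.1073; e^(−k₂t) = e^(−0.9608) = 0.3826.
C_N = 0.237×5.28/(0.102−0.237) × (0.1073−0.3826) = (-9.269)×(-0.2753) = 2.552 mol/dm³.

2.55 mol/dm³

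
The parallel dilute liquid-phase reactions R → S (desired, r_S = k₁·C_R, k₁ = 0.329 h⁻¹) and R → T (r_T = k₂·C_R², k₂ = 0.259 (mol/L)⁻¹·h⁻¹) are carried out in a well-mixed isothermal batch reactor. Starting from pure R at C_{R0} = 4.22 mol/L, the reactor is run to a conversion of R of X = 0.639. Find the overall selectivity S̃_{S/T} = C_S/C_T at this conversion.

0.467

C_R = C_{R0}(1−X) = 1.523 mol/L.
Along a PFR/batch, dC_S/dC_R = −r_S/(r_S+r_T) = −k₁/(k₁+k₂·C_R).
Integrating from C_{R0} to C_R: C_S = (0.329/0.259)·ln[(0.329+0.259·4.22)/(0.329+0.259·1.52)] = 1.270·ln(1.422/0.7236) = 0.8582 mol/L.
C_T = (C_{R0}−C_R)−C_S = 1.838 mol/L; S̃_{S/T} = 0.8582/1.838 = 0.467.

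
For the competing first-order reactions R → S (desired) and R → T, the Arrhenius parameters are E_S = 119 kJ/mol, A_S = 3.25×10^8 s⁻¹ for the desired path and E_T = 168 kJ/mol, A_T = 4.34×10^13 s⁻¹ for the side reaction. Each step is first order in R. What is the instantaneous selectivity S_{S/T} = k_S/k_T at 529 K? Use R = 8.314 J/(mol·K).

0.516

With equal orders, S_{S/T} = k_S/k_T = (A_S/A_T)·exp[(E_T−E_S)/(RT)].
(E_T−E_S)/(RT) = (168−119)×10³/(8.314×529) = 49000/4398 = 11.14.
k_S/k_T = (3.25×10^8/4.34×10^13)·exp(11.14) = 7.488×10^-6 × 68952 = 0.516.
Since E_S < E_T, lowering the temperature improves selectivity toward S.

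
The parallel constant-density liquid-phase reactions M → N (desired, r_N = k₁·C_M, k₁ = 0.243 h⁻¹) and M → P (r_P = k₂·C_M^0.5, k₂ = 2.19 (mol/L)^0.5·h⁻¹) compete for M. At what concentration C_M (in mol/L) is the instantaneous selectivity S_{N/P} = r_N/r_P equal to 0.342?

S_{N/P} = (k₁/k₂)·C_M^0.5 ⇒ C_M = (S·k₂/k₁)^(2).
= (0.342×2.19/0.243)^(2) = (3.082)^(2) = 9.50 mol/L.

9.50 mol/L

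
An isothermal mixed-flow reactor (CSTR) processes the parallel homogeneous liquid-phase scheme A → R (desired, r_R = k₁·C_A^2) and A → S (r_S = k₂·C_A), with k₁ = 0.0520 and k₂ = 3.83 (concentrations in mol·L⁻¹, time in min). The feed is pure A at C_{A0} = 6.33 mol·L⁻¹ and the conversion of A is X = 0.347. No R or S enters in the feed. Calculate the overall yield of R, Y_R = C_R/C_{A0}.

Exit C_A = C_{A0}(1−X) = 6.33×0.653 = 4.133 mol·L⁻¹.
In a CSTR the entire volume is at exit conditions, so r_R = 0.0520×4.133^2 = 0.8885 and r_S = 3.83×4.133 = 15.83.
Fraction of consumed A going to R: r_R/(r_R+r_S) = 0.05314.
C_R = 0.05314·C_{A0}·X = 0.05314×6.33×0.347 = 0.117 mol·L⁻¹; Y_R = C_R/C_{A0} = 0.0184.

0.0184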